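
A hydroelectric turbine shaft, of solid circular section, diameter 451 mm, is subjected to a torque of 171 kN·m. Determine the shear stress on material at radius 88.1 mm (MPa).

J = πd⁴/32 = π(0.451)⁴/32 = 4.062×10^-3 m⁴.
Shear stress varies linearly with radius: τ = T·r/J = 171000 × 0.0881 / 4.062×10^-3 = 3.709×10^6 Pa.

3.71 MPa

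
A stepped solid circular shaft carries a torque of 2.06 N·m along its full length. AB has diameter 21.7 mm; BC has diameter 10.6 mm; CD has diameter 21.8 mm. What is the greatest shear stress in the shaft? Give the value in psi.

Under the same torque, τ_max = 16T/(πd³) is largest where d is smallest — segment BC (d = 10.6 mm).
τ_max = 16·2.060/(π·(0.0106)³) = 8.809×10^6 Pa.

1280 psi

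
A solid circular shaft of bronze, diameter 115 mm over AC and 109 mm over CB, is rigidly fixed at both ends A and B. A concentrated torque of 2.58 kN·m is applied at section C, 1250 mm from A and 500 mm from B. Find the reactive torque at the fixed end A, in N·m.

Compatibility: T_A·a/J_AC = T_B·b/J_CB with T_A + T_B = T₀.
J_AC = 1.72×10^-5 m⁴, J_CB = 1.39×10^-5 m⁴, so T_A = T₀·(J_AC/a)/((J_AC/a)+(J_CB/b)) = 855.0 N·m, T_B = 1725 N·m.

855 N·m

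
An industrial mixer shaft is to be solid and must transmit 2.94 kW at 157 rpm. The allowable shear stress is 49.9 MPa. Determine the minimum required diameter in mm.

ω = 2π·157/60 = 16.44 rad/s, so T = P/ω = 2.94×10³ / 16.44 = 178.8 N·m.
For a solid shaft τ_max = 16T/(πd³), so d = (16T/(π τ_allow))^(1/3) = (16·178.8/(π·4.99×10^7))^(1/3) = 0.02633 m.

26.3 mm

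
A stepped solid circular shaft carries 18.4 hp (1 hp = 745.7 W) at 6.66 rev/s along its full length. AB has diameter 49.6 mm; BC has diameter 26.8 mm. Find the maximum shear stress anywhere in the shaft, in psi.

ω = 2π·6.66 = 41.85 rad/s, so T = P/ω = 18.4×745.7 / 41.85 = 327.9 N·m.
Under the same torque, τ_max = 16T/(πd³) is largest where d is smallest — segment BC (d = 26.8 mm).
τ_max = 16·327.9/(π·(0.0268)³) = 8.675×10^7 Pa.

12600 psi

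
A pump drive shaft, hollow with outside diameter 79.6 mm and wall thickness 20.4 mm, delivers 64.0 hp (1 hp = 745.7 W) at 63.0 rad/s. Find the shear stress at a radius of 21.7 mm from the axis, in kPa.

4420 kPa

ω = 63.0 rad/s, so T = P/ω = 64.0×745.7 / 63.00 = 757.5 N·m.
J = π(d_o⁴ − d_i⁴)/32 = π(0.0796⁴ − 0.0388⁴)/32 = 3.719×10^-6 m⁴.
Shear stress varies linearly with radius: τ = T·r/J = 757.5 × 0.0217 / 3.719×10^-6 = 4.420×10^6 Pa.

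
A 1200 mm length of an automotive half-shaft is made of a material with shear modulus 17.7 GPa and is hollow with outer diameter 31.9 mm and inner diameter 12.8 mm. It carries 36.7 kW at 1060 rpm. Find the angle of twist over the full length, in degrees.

13.0°

ω = 2π·1060/60 = 111.0 rad/s, so T = P/ω = 36.7×10³ / 111.0 = 330.6 N·m.
J = π(d_o⁴ − d_i⁴)/32 = π(0.0319⁴ − 0.0128⁴)/32 = 9.903×10^-8 m⁴.
θ = T·L/(G·J) = 330.6 × 1.20 / (17.7×10⁹ × 9.903×10^-8) = 0.2264 rad.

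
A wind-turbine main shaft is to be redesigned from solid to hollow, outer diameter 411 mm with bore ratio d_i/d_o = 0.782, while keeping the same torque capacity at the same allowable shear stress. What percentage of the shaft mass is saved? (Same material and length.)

Equal τ_max and T ⇒ the solid shaft needs d_s³ = d_o³(1−k⁴), so d_s = 411·(1−0.782⁴)^(1/3) = 351.6 mm.
Area ratio A_h/A_s = d_o²(1−k²)/d_s² = (1−k²)/(1−k⁴)^(2/3) = 0.5308.
Mass saving = 1 − 0.5308 = 46.9 %.

46.9 %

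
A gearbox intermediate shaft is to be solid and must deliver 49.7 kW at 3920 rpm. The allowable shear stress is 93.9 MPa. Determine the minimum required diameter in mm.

ω = 2π·3920/60 = 410.5 rad/s, so T = P/ω = 49.7×10³ / 410.5 = 121.1 N·m.
For a solid shaft τ_max = 16T/(πd³), so d = (16T/(π τ_allow))^(1/3) = (16·121.1/(π·9.39×10^7))^(1/3) = 0.01873 m.

18.7 mm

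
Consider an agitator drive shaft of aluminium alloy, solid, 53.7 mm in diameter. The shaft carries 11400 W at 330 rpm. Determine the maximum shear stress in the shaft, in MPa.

10.8 MPa

ω = 2π·330/60 = 34.56 rad/s, so T = P/ω = 11400 / 34.56 = 329.9 N·m.
J = πd⁴/32 = π(0.0537)⁴/32 = 8.164×10^-7 m⁴.
τ_max = T·r/J = 329.9 × 0.0269 / 8.164×10^-7 = 1.085×10^7 Pa.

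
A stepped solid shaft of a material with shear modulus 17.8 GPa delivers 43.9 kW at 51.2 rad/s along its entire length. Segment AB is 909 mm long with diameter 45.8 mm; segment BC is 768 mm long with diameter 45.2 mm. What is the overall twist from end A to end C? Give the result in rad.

ω = 51.2 rad/s, so T = P/ω = 43.9×10³ / 51.20 = 857.4 N·m.
J_AB = π(0.0458)⁴/32 = 4.32×10^-7 m⁴; J_BC = π(0.0452)⁴/32 = 4.10×10^-7 m⁴.
θ = (T/G)·Σ L_i/J_i = (857.4/17.8×10⁹)·(0.909/4.32×10^-7 + 0.768/4.10×10^-7) = 0.1916 rad.

0.192 rad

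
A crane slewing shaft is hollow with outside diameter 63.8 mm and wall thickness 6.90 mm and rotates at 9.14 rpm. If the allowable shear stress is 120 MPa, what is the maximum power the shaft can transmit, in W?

J = π(d_o⁴ − d_i⁴)/32 = π(0.0638⁴ − 0.0500⁴)/32 = 1.013×10^-6 m⁴.
T_max = τ_allow·J/r = 1.20×10^8 × 1.013×10^-6 / 0.0319 = 3811 N·m.
ω = 2π·9.14/60 = 0.9571 rad/s, so P_max = T_max·ω = 3647 W.

3650 W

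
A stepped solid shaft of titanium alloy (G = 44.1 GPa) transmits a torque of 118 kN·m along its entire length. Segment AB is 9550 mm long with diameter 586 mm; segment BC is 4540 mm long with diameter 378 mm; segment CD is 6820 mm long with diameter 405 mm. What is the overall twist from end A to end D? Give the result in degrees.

J_AB = π(0.586)⁴/32 = 0.0116 m⁴; J_BC = π(0.378)⁴/32 = 2.00×10^-3 m⁴; J_CD = π(0.405)⁴/32 = 2.64×10^-3 m⁴.
θ = (T/G)·Σ L_i/J_i = (118000/44.1×10⁹)·(9.55/0.0116 + 4.54/2.00×10^-3 + 6.82/2.64×10^-3) = 0.01518 rad.

0.870°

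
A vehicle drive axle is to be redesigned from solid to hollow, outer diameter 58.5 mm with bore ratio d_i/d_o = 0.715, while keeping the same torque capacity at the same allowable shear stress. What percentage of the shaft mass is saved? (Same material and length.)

40.2 %

Equal τ_max and T ⇒ the solid shaft needs d_s³ = d_o³(1−k⁴), so d_s = 58.5·(1−0.715⁴)^(1/3) = 52.88 mm.
Area ratio A_h/A_s = d_o²(1−k²)/d_s² = (1−k²)/(1−k⁴)^(2/3) = 0.5982.
Mass saving = 1 − 0.5982 = 40.2 %.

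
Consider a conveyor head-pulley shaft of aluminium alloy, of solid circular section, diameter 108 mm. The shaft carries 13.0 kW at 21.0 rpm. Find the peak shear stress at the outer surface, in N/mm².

23.9 N/mm²

ω = 2π·21.0/60 = 2.199 rad/s, so T = P/ω = 13.0×10³ / 2.199 = 5911 N·m.
J = πd⁴/32 = π(0.108)⁴/32 = 1.336×10^-5 m⁴.
τ_max = T·r/J = 5911 × 0.0540 / 1.336×10^-5 = 2.390×10^7 Pa.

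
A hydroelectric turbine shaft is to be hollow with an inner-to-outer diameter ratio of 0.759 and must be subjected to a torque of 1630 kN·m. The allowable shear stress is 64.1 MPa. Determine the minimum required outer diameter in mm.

579 mm

For a hollow shaft with d_i/d_o = 0.759: τ_max = 16T/(π d_o³ (1−k⁴)), so d_o = [16T/(π τ_allow (1−k⁴))]^(1/3) = [16·1.630e6/(π·6.41×10^7·0.6681)]^(1/3) = 0.5787 m.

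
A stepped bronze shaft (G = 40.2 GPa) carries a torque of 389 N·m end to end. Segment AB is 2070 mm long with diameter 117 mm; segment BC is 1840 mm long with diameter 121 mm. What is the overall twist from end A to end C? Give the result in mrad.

1.93 mrad

J_AB = π(0.117)⁴/32 = 1.84×10^-5 m⁴; J_BC = π(0.121)⁴/32 = 2.10×10^-5 m⁴.
θ = (T/G)·Σ L_i/J_i = (389.0/40.2×10⁹)·(2.07/1.84×10^-5 + 1.84/2.10×10^-5) = 1.935×10^-3 rad.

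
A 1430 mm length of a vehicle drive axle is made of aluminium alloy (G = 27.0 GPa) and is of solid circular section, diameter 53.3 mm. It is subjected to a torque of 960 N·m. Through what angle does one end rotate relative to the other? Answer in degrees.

3.68°

J = πd⁴/32 = π(0.0533)⁴/32 = 7.923×10^-7 m⁴.
θ = T·L/(G·J) = 960.0 × 1.43 / (27.0×10⁹ × 7.923×10^-7) = 0.06417 rad.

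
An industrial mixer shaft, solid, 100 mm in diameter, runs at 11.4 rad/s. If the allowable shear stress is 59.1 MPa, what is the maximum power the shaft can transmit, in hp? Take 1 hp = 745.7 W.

J = πd⁴/32 = π(0.100)⁴/32 = 9.817×10^-6 m⁴.
T_max = τ_allow·J/r = 5.91×10^7 × 9.817×10^-6 / 0.0500 = 11600 N·m.
ω = 11.4 rad/s, so P_max = T_max·ω = 1.323×10^5 W.

177 hp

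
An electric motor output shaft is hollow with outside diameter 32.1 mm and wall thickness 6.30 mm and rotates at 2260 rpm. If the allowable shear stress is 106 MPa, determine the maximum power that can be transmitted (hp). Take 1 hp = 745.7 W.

189 hp

J = π(d_o⁴ − d_i⁴)/32 = π(0.0321⁴ − 0.0195⁴)/32 = 9.004×10^-8 m⁴.
T_max = τ_allow·J/r = 1.06×10^8 × 9.004×10^-8 / 0.0161 = 594.7 N·m.
ω = 2π·2260/60 = 236.7 rad/s, so P_max = T_max·ω = 1.407×10^5 W.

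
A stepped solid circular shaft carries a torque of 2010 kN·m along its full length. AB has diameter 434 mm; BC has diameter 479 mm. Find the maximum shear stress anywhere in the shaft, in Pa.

Under the same torque, τ_max = 16T/(πd³) is largest where d is smallest — segment AB (d = 434 mm).
τ_max = 16·2.010e6/(π·(0.434)³) = 1.252×10^8 Pa.

1.25e8 Pa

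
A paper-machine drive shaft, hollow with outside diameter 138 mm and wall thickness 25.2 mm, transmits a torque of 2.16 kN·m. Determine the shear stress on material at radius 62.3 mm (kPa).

J = π(d_o⁴ − d_i⁴)/32 = π(0.138⁴ − 0.0876⁴)/32 = 2.982×10^-5 m⁴.
Shear stress varies linearly with radius: τ = T·r/J = 2160 × 0.0623 / 2.982×10^-5 = 4.512×10^6 Pa.

4510 kPa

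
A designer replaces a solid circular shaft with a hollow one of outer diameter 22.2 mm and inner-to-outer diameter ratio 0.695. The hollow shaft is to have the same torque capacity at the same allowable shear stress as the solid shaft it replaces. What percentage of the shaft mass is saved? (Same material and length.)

38.3 %

Equal τ_max and T ⇒ the solid shaft needs d_s³ = d_o³(1−k⁴), so d_s = 22.2·(1−0.695⁴)^(1/3) = 20.32 mm.
Area ratio A_h/A_s = d_o²(1−k²)/d_s² = (1−k²)/(1−k⁴)^(2/3) = 0.6172.
Mass saving = 1 − 0.6172 = 38.3 %.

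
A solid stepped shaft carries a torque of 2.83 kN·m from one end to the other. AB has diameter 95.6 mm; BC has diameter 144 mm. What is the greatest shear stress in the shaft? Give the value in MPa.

Under the same torque, τ_max = 16T/(πd³) is largest where d is smallest — segment AB (d = 95.6 mm).
τ_max = 16·2830/(π·(0.0956)³) = 1.650×10^7 Pa.

16.5 MPa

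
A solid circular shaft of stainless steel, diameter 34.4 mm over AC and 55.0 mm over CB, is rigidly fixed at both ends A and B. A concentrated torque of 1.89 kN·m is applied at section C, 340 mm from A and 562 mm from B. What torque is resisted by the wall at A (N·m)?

382 N·m

Compatibility: T_A·a/J_AC = T_B·b/J_CB with T_A + T_B = T₀.
J_AC = 1.37×10^-7 m⁴, J_CB = 8.98×10^-7 m⁴, so T_A = T₀·(J_AC/a)/((J_AC/a)+(J_CB/b)) = 381.6 N·m, T_B = 1508 N·m.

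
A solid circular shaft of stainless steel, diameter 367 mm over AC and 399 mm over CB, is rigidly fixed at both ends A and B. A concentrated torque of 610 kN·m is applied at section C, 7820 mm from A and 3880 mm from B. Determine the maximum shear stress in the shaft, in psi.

Compatibility: T_A·a/J_AC = T_B·b/J_CB with T_A + T_B = T₀.
J_AC = 1.78×10^-3 m⁴, J_CB = 2.49×10^-3 m⁴, so T_A = T₀·(J_AC/a)/((J_AC/a)+(J_CB/b)) = 159900 N·m, T_B = 450100 N·m.
τ in each portion: τ_AC = 1.65×10^7 Pa, τ_CB = 3.61×10^7 Pa; maximum is in CB.
τ_max = T_CB·r/J = 450100·0.200/2.49×10^-3 = 3.609×10^7 Pa.

5230 psi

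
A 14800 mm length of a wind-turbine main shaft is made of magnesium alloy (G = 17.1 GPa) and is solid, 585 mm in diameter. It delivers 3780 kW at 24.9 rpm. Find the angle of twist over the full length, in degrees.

ω = 2π·24.9/60 = 2.608 rad/s, so T = P/ω = 3780×10³ / 2.608 = 1.450e6 N·m.
J = πd⁴/32 = π(0.585)⁴/32 = 0.01150 m⁴.
θ = T·L/(G·J) = 1.450e6 × 14.8 / (17.1×10⁹ × 0.01150) = 0.1091 rad.

6.25°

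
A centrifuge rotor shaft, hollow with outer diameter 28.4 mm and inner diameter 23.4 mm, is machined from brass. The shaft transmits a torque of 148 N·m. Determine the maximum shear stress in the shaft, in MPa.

J = π(d_o⁴ − d_i⁴)/32 = π(0.0284⁴ − 0.0234⁴)/32 = 3.443×10^-8 m⁴.
τ_max = T·r/J = 148.0 × 0.0142 / 3.443×10^-8 = 6.104×10^7 Pa.

61.0 MPa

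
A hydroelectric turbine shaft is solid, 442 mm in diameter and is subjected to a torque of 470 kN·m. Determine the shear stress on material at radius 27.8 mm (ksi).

0.506 ksi

J = πd⁴/32 = π(0.442)⁴/32 = 3.747×10^-3 m⁴.
Shear stress varies linearly with radius: τ = T·r/J = 470000 × 0.0278 / 3.747×10^-3 = 3.487×10^6 Pa.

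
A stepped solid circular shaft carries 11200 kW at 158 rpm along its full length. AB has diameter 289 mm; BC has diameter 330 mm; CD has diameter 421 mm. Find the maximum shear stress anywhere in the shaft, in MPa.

ω = 2π·158/60 = 16.55 rad/s, so T = P/ω = 11200×10³ / 16.55 = 676900 N·m.
Under the same torque, τ_max = 16T/(πd³) is largest where d is smallest — segment AB (d = 289 mm).
τ_max = 16·676900/(π·(0.289)³) = 1.428×10^8 Pa.

143 MPa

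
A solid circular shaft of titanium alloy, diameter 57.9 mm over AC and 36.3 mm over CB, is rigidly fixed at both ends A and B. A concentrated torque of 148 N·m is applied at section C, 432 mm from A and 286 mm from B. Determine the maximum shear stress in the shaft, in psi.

457 psi

Compatibility: T_A·a/J_AC = T_B·b/J_CB with T_A + T_B = T₀.
J_AC = 1.10×10^-6 m⁴, J_CB = 1.70×10^-7 m⁴, so T_A = T₀·(J_AC/a)/((J_AC/a)+(J_CB/b)) = 120.0 N·m, T_B = 28.00 N·m.
τ in each portion: τ_AC = 3.15×10^6 Pa, τ_CB = 2.98×10^6 Pa; maximum is in AC.
τ_max = T_AC·r/J = 120.0·0.0290/1.10×10^-6 = 3.149×10^6 Pa.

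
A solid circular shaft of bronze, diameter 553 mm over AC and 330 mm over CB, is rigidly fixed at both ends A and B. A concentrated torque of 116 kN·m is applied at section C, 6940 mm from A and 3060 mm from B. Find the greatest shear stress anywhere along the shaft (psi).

533 psi

Compatibility: T_A·a/J_AC = T_B·b/J_CB with T_A + T_B = T₀.
J_AC = 9.18×10^-3 m⁴, J_CB = 1.16×10^-3 m⁴, so T_A = T₀·(J_AC/a)/((J_AC/a)+(J_CB/b)) = 90090 N·m, T_B = 25910 N·m.
τ in each portion: τ_AC = 2.71×10^6 Pa, τ_CB = 3.67×10^6 Pa; maximum is in CB.
τ_max = T_CB·r/J = 25910·0.165/1.16×10^-3 = 3.672×10^6 Pa.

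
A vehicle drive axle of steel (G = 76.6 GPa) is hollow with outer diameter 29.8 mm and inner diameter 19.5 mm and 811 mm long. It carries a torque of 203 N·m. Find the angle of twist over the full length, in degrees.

J = π(d_o⁴ − d_i⁴)/32 = π(0.0298⁴ − 0.0195⁴)/32 = 6.323×10^-8 m⁴.
θ = T·L/(G·J) = 203.0 × 0.811 / (76.6×10⁹ × 6.323×10^-8) = 0.03399 rad.

1.95°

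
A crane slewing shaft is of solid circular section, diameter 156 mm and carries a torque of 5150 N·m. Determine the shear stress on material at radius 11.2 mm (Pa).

J = πd⁴/32 = π(0.156)⁴/32 = 5.814×10^-5 m⁴.
Shear stress varies linearly with radius: τ = T·r/J = 5150 × 0.0112 / 5.814×10^-5 = 9.920×10^5 Pa.

992000 Pa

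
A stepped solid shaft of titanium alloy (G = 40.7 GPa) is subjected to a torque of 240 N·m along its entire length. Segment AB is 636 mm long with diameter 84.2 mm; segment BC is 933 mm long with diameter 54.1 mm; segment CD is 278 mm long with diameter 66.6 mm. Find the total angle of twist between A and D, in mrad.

8.15 mrad

J_AB = π(0.0842)⁴/32 = 4.93×10^-6 m⁴; J_BC = π(0.0541)⁴/32 = 8.41×10^-7 m⁴; J_CD = π(0.0666)⁴/32 = 1.93×10^-6 m⁴.
θ = (T/G)·Σ L_i/J_i = (240.0/40.7×10⁹)·(0.636/4.93×10^-6 + 0.933/8.41×10^-7 + 0.278/1.93×10^-6) = 8.151×10^-3 rad.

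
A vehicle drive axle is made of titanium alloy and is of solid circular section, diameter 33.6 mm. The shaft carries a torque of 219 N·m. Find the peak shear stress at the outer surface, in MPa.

J = πd⁴/32 = π(0.0336)⁴/32 = 1.251×10^-7 m⁴.
τ_max = T·r/J = 219.0 × 0.0168 / 1.251×10^-7 = 2.940×10^7 Pa.

29.4 MPa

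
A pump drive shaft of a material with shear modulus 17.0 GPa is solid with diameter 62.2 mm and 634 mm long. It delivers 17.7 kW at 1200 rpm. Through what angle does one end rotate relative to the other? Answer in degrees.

0.205°

ω = 2π·1200/60 = 125.7 rad/s, so T = P/ω = 17.7×10³ / 125.7 = 140.9 N·m.
J = πd⁴/32 = π(0.0622)⁴/32 = 1.469×10^-6 m⁴.
θ = T·L/(G·J) = 140.9 × 0.634 / (17.0×10⁹ × 1.469×10^-6) = 3.575×10^-3 rad.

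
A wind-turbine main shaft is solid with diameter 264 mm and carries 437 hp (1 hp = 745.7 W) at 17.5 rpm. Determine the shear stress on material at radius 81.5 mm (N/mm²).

ω = 2π·17.5/60 = 1.833 rad/s, so T = P/ω = 437×745.7 / 1.833 = 177800 N·m.
J = πd⁴/32 = π(0.264)⁴/32 = 4.769×10^-4 m⁴.
Shear stress varies linearly with radius: τ = T·r/J = 177800 × 0.0815 / 4.769×10^-4 = 3.039×10^7 Pa.

30.4 N/mm²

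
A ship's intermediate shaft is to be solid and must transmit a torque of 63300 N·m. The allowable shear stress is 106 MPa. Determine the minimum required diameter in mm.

For a solid shaft τ_max = 16T/(πd³), so d = (16T/(π τ_allow))^(1/3) = (16·63300/(π·1.06×10^8))^(1/3) = 0.1449 m.

145 mm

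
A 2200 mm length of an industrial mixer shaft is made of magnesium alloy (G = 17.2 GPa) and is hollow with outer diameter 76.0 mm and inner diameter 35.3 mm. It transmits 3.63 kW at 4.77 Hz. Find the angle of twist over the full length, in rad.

ω = 2π·4.77 = 29.97 rad/s, so T = P/ω = 3.63×10³ / 29.97 = 121.1 N·m.
J = π(d_o⁴ − d_i⁴)/32 = π(0.0760⁴ − 0.0353⁴)/32 = 3.123×10^-6 m⁴.
θ = T·L/(G·J) = 121.1 × 2.20 / (17.2×10⁹ × 3.123×10^-6) = 4.961×10^-3 rad.

0.00496 rad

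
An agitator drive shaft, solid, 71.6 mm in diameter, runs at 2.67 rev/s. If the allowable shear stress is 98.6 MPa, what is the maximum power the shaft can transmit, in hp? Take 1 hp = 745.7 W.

160 hp

J = πd⁴/32 = π(0.0716)⁴/32 = 2.580×10^-6 m⁴.
T_max = τ_allow·J/r = 9.86×10^7 × 2.580×10^-6 / 0.0358 = 7106 N·m.
ω = 2π·2.67 = 16.78 rad/s, so P_max = T_max·ω = 1.192×10^5 W.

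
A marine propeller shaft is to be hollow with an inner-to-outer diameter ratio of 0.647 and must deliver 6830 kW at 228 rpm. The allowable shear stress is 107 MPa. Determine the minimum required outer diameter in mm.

255 mm

ω = 2π·228/60 = 23.88 rad/s, so T = P/ω = 6830×10³ / 23.88 = 286100 N·m.
For a hollow shaft with d_i/d_o = 0.647: τ_max = 16T/(π d_o³ (1−k⁴)), so d_o = [16T/(π τ_allow (1−k⁴))]^(1/3) = [16·286100/(π·1.07×10^8·0.8248)]^(1/3) = 0.2546 m.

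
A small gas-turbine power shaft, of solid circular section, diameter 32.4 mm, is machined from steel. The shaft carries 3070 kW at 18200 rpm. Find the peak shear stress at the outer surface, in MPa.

ω = 2π·18200/60 = 1906 rad/s, so T = P/ω = 3070×10³ / 1906 = 1611 N·m.
J = πd⁴/32 = π(0.0324)⁴/32 = 1.082×10^-7 m⁴.
τ_max = T·r/J = 1611 × 0.0162 / 1.082×10^-7 = 2.412×10^8 Pa.

241 MPa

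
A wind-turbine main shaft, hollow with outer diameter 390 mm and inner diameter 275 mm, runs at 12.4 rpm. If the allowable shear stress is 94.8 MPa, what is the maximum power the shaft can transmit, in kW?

1080 kW

J = π(d_o⁴ − d_i⁴)/32 = π(0.390⁴ − 0.275⁴)/32 = 1.710×10^-3 m⁴.
T_max = τ_allow·J/r = 9.48×10^7 × 1.710×10^-3 / 0.195 = 831200 N·m.
ω = 2π·12.4/60 = 1.299 rad/s, so P_max = T_max·ω = 1.079×10^6 W.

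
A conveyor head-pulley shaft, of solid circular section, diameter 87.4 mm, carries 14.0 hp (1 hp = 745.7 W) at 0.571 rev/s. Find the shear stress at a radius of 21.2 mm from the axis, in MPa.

ω = 2π·0.571 = 3.588 rad/s, so T = P/ω = 14.0×745.7 / 3.588 = 2910 N·m.
J = πd⁴/32 = π(0.0874)⁴/32 = 5.729×10^-6 m⁴.
Shear stress varies linearly with radius: τ = T·r/J = 2910 × 0.0212 / 5.729×10^-6 = 1.077×10^7 Pa.

10.8 MPa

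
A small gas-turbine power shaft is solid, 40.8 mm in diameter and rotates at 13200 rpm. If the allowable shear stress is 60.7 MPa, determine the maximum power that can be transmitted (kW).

J = πd⁴/32 = π(0.0408)⁴/32 = 2.720×10^-7 m⁴.
T_max = τ_allow·J/r = 6.07×10^7 × 2.720×10^-7 / 0.0204 = 809.5 N·m.
ω = 2π·13200/60 = 1382 rad/s, so P_max = T_max·ω = 1.119×10^6 W.

1120 kW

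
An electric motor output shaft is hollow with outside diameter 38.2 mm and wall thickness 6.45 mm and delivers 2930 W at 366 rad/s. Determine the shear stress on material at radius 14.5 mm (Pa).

688000 Pa

ω = 366 rad/s, so T = P/ω = 2930 / 366.0 = 8.005 N·m.
J = π(d_o⁴ − d_i⁴)/32 = π(0.0382⁴ − 0.0253⁴)/32 = 1.688×10^-7 m⁴.
Shear stress varies linearly with radius: τ = T·r/J = 8.005 × 0.0145 / 1.688×10^-7 = 6.876×10^5 Pa.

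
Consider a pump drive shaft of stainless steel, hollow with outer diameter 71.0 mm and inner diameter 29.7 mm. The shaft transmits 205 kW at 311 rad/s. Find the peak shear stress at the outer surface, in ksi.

1.40 ksi

ω = 311 rad/s, so T = P/ω = 205×10³ / 311.0 = 659.2 N·m.
J = π(d_o⁴ − d_i⁴)/32 = π(0.0710⁴ − 0.0297⁴)/32 = 2.418×10^-6 m⁴.
τ_max = T·r/J = 659.2 × 0.0355 / 2.418×10^-6 = 9.676×10^6 Pa.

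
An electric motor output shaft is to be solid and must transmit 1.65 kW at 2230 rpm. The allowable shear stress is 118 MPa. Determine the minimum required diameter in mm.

6.73 mm

ω = 2π·2230/60 = 233.5 rad/s, so T = P/ω = 1.65×10³ / 233.5 = 7.066 N·m.
For a solid shaft τ_max = 16T/(πd³), so d = (16T/(π τ_allow))^(1/3) = (16·7.066/(π·1.18×10^8))^(1/3) = 0.006731 m.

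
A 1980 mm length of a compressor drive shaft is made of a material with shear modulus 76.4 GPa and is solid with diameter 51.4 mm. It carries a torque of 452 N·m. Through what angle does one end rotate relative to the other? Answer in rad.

J = πd⁴/32 = π(0.0514)⁴/32 = 6.853×10^-7 m⁴.
θ = T·L/(G·J) = 452.0 × 1.98 / (76.4×10⁹ × 6.853×10^-7) = 0.01709 rad.

0.0171 rad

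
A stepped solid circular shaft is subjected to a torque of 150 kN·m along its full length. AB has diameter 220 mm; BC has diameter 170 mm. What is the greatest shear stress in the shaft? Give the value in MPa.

Under the same torque, τ_max = 16T/(πd³) is largest where d is smallest — segment BC (d = 170 mm).
τ_max = 16·150000/(π·(0.170)³) = 1.555×10^8 Pa.

155 MPa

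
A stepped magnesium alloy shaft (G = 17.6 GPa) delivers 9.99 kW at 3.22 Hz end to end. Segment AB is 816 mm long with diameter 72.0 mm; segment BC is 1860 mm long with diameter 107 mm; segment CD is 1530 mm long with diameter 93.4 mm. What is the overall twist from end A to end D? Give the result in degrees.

ω = 2π·3.22 = 20.23 rad/s, so T = P/ω = 9.99×10³ / 20.23 = 493.8 N·m.
J_AB = π(0.0720)⁴/32 = 2.64×10^-6 m⁴; J_BC = π(0.107)⁴/32 = 1.29×10^-5 m⁴; J_CD = π(0.0934)⁴/32 = 7.47×10^-6 m⁴.
θ = (T/G)·Σ L_i/J_i = (493.8/17.6×10⁹)·(0.816/2.64×10^-6 + 1.86/1.29×10^-5 + 1.53/7.47×10^-6) = 0.01848 rad.

1.06°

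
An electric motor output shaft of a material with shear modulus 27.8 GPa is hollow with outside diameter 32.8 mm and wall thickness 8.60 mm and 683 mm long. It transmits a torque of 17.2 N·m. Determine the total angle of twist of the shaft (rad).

0.00392 rad

J = π(d_o⁴ − d_i⁴)/32 = π(0.0328⁴ − 0.0156⁴)/32 = 1.078×10^-7 m⁴.
θ = T·L/(G·J) = 17.20 × 0.683 / (27.8×10⁹ × 1.078×10^-7) = 3.919×10^-3 rad.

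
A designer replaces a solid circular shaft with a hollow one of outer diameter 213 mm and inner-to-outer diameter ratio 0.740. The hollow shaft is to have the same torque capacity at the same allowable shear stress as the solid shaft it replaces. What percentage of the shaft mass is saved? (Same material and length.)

Equal τ_max and T ⇒ the solid shaft needs d_s³ = d_o³(1−k⁴), so d_s = 213·(1−0.740⁴)^(1/3) = 189.1 mm.
Area ratio A_h/A_s = d_o²(1−k²)/d_s² = (1−k²)/(1−k⁴)^(2/3) = 0.5738.
Mass saving = 1 − 0.5738 = 42.6 %.

42.6 %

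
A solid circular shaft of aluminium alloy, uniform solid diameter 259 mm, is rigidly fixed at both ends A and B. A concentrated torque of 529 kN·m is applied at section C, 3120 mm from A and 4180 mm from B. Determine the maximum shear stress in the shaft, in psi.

With uniform GJ and both ends fixed, compatibility θ_AC = θ_CB gives T_A·a = T_B·b, together with T_A + T_B = T₀.
T_A = T₀·b/(a+b) = 529000·4180/7300 = 302900 N·m; T_B = 226100 N·m.
τ in each portion: τ_AC = 8.88×10^7 Pa, τ_CB = 6.63×10^7 Pa; maximum is in AC.
τ_max = T_AC·r/J = 302900·0.130/4.42×10^-4 = 8.879×10^7 Pa.

12900 psi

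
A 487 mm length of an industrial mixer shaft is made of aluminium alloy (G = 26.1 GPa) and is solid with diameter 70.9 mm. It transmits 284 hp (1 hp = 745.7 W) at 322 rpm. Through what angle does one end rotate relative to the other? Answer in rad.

ω = 2π·322/60 = 33.72 rad/s, so T = P/ω = 284×745.7 / 33.72 = 6281 N·m.
J = πd⁴/32 = π(0.0709)⁴/32 = 2.481×10^-6 m⁴.
θ = T·L/(G·J) = 6281 × 0.487 / (26.1×10⁹ × 2.481×10^-6) = 0.04724 rad.

0.0472 rad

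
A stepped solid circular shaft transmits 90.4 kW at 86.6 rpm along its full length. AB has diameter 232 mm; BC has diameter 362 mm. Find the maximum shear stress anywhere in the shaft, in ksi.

0.590 ksi

ω = 2π·86.6/60 = 9.069 rad/s, so T = P/ω = 90.4×10³ / 9.069 = 9968 N·m.
Under the same torque, τ_max = 16T/(πd³) is largest where d is smallest — segment AB (d = 232 mm).
τ_max = 16·9968/(π·(0.232)³) = 4.066×10^6 Pa.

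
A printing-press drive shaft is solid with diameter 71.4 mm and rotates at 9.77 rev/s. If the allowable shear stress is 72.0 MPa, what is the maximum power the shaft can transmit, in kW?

J = πd⁴/32 = π(0.0714)⁴/32 = 2.551×10^-6 m⁴.
T_max = τ_allow·J/r = 7.20×10^7 × 2.551×10^-6 / 0.0357 = 5146 N·m.
ω = 2π·9.77 = 61.39 rad/s, so P_max = T_max·ω = 3.159×10^5 W.

316 kW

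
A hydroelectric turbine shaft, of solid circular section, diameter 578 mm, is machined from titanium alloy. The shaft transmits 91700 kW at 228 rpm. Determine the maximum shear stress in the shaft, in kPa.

ω = 2π·228/60 = 23.88 rad/s, so T = P/ω = 91700×10³ / 23.88 = 3.841e6 N·m.
J = πd⁴/32 = π(0.578)⁴/32 = 0.01096 m⁴.
τ_max = T·r/J = 3.841e6 × 0.289 / 0.01096 = 1.013×10^8 Pa.

101000 kPa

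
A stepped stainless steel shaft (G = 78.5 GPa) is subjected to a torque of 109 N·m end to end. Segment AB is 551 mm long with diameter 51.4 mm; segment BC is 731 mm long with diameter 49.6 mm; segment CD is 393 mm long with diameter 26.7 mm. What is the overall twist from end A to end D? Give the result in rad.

J_AB = π(0.0514)⁴/32 = 6.85×10^-7 m⁴; J_BC = π(0.0496)⁴/32 = 5.94×10^-7 m⁴; J_CD = π(0.0267)⁴/32 = 4.99×10^-8 m⁴.
θ = (T/G)·Σ L_i/J_i = (109.0/78.5×10⁹)·(0.551/6.85×10^-7 + 0.731/5.94×10^-7 + 0.393/4.99×10^-8) = 0.01376 rad.

0.0138 rad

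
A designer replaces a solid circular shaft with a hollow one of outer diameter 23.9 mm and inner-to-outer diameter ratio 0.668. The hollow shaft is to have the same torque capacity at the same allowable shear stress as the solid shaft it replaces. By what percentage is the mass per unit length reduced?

35.8 %

Equal τ_max and T ⇒ the solid shaft needs d_s³ = d_o³(1−k⁴), so d_s = 23.9·(1−0.668⁴)^(1/3) = 22.19 mm.
Area ratio A_h/A_s = d_o²(1−k²)/d_s² = (1−k²)/(1−k⁴)^(2/3) = 0.6421.
Mass saving = 1 − 0.6421 = 35.8 %.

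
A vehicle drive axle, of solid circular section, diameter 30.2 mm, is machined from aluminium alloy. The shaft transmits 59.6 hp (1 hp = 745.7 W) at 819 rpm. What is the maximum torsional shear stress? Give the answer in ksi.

ω = 2π·819/60 = 85.77 rad/s, so T = P/ω = 59.6×745.7 / 85.77 = 518.2 N·m.
J = πd⁴/32 = π(0.0302)⁴/32 = 8.166×10^-8 m⁴.
τ_max = T·r/J = 518.2 × 0.0151 / 8.166×10^-8 = 9.582×10^7 Pa.

13.9 ksi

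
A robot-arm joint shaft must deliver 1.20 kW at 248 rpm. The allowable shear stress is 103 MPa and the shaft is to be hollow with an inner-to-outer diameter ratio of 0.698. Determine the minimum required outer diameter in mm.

14.4 mm

ω = 2π·248/60 = 25.97 rad/s, so T = P/ω = 1.20×10³ / 25.97 = 46.21 N·m.
For a hollow shaft with d_i/d_o = 0.698: τ_max = 16T/(π d_o³ (1−k⁴)), so d_o = [16T/(π τ_allow (1−k⁴))]^(1/3) = [16·46.21/(π·1.03×10^8·0.7626)]^(1/3) = 0.01442 m.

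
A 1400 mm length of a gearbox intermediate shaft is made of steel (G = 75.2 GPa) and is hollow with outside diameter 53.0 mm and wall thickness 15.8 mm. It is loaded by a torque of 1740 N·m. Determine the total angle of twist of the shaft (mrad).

43.0 mrad

J = π(d_o⁴ − d_i⁴)/32 = π(0.0530⁴ − 0.0214⁴)/32 = 7.541×10^-7 m⁴.
θ = T·L/(G·J) = 1740 × 1.40 / (75.2×10⁹ × 7.541×10^-7) = 0.04296 rad.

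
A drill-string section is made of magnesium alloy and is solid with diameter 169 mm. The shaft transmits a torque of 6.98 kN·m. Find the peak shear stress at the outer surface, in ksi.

1.07 ksi

J = πd⁴/32 = π(0.169)⁴/32 = 8.008×10^-5 m⁴.
τ_max = T·r/J = 6980 × 0.0845 / 8.008×10^-5 = 7.365×10^6 Pa.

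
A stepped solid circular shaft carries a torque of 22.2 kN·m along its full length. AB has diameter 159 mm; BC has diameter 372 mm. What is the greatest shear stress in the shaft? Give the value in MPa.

Under the same torque, τ_max = 16T/(πd³) is largest where d is smallest — segment AB (d = 159 mm).
τ_max = 16·22200/(π·(0.159)³) = 2.813×10^7 Pa.

28.1 MPa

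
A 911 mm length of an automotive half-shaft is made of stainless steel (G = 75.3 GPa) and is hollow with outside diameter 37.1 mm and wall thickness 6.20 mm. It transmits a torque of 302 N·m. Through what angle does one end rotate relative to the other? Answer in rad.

J = π(d_o⁴ − d_i⁴)/32 = π(0.0371⁴ − 0.0247⁴)/32 = 1.495×10^-7 m⁴.
θ = T·L/(G·J) = 302.0 × 0.911 / (75.3×10⁹ × 1.495×10^-7) = 0.02445 rad.

0.0244 rad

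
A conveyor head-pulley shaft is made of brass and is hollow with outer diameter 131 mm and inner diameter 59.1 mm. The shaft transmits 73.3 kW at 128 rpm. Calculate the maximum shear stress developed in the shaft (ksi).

ω = 2π·128/60 = 13.40 rad/s, so T = P/ω = 73.3×10³ / 13.40 = 5468 N·m.
J = π(d_o⁴ − d_i⁴)/32 = π(0.131⁴ − 0.0591⁴)/32 = 2.771×10^-5 m⁴.
τ_max = T·r/J = 5468 × 0.0655 / 2.771×10^-5 = 1.292×10^7 Pa.

1.87 ksi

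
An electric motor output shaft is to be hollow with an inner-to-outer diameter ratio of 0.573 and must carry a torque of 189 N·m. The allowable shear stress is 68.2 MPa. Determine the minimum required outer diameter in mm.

25.1 mm

For a hollow shaft with d_i/d_o = 0.573: τ_max = 16T/(π d_o³ (1−k⁴)), so d_o = [16T/(π τ_allow (1−k⁴))]^(1/3) = [16·189.0/(π·6.82×10^7·0.8922)]^(1/3) = 0.02510 m.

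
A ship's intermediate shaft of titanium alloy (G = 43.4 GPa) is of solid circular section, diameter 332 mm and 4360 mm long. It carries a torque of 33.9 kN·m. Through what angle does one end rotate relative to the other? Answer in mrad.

J = πd⁴/32 = π(0.332)⁴/32 = 1.193×10^-3 m⁴.
θ = T·L/(G·J) = 33900 × 4.36 / (43.4×10⁹ × 1.193×10^-3) = 2.855×10^-3 rad.

2.86 mrad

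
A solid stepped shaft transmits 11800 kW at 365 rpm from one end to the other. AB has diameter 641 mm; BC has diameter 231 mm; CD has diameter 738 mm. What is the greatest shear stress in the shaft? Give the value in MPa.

ω = 2π·365/60 = 38.22 rad/s, so T = P/ω = 11800×10³ / 38.22 = 308700 N·m.
Under the same torque, τ_max = 16T/(πd³) is largest where d is smallest — segment BC (d = 231 mm).
τ_max = 16·308700/(π·(0.231)³) = 1.276×10^8 Pa.

128 MPa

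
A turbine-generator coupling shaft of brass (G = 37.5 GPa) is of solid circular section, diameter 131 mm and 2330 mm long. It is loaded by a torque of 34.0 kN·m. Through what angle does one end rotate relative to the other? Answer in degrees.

4.19°

J = πd⁴/32 = π(0.131)⁴/32 = 2.891×10^-5 m⁴.
θ = T·L/(G·J) = 34000 × 2.33 / (37.5×10⁹ × 2.891×10^-5) = 0.07307 rad.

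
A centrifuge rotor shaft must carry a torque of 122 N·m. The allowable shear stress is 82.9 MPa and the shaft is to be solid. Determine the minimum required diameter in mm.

19.6 mm

For a solid shaft τ_max = 16T/(πd³), so d = (16T/(π τ_allow))^(1/3) = (16·122.0/(π·8.29×10^7))^(1/3) = 0.01957 m.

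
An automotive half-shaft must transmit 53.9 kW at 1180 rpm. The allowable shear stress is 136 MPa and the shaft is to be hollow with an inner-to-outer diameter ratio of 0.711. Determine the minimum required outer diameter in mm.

28.0 mm

ω = 2π·1180/60 = 123.6 rad/s, so T = P/ω = 53.9×10³ / 123.6 = 436.2 N·m.
For a hollow shaft with d_i/d_o = 0.711: τ_max = 16T/(π d_o³ (1−k⁴)), so d_o = [16T/(π τ_allow (1−k⁴))]^(1/3) = [16·436.2/(π·1.36×10^8·0.7444)]^(1/3) = 0.02800 m.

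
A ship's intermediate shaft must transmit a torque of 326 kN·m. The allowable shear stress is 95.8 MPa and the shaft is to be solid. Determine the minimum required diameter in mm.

For a solid shaft τ_max = 16T/(πd³), so d = (16T/(π τ_allow))^(1/3) = (16·326000/(π·9.58×10^7))^(1/3) = 0.2588 m.

259 mm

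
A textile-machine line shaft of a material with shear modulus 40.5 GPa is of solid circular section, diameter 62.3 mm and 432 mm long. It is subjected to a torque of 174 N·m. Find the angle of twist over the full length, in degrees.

J = πd⁴/32 = π(0.0623)⁴/32 = 1.479×10^-6 m⁴.
θ = T·L/(G·J) = 174.0 × 0.432 / (40.5×10⁹ × 1.479×10^-6) = 1.255×10^-3 rad.

0.0719°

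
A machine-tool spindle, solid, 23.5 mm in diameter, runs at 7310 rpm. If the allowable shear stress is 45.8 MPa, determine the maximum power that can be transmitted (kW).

89.3 kW

J = πd⁴/32 = π(0.0235)⁴/32 = 2.994×10^-8 m⁴.
T_max = τ_allow·J/r = 4.58×10^7 × 2.994×10^-8 / 0.0118 = 116.7 N·m.
ω = 2π·7310/60 = 765.5 rad/s, so P_max = T_max·ω = 8.934×10^4 W.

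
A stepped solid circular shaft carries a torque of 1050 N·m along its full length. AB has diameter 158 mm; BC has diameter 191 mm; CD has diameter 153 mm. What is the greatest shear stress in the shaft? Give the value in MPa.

1.49 MPa

Under the same torque, τ_max = 16T/(πd³) is largest where d is smallest — segment CD (d = 153 mm).
τ_max = 16·1050/(π·(0.153)³) = 1.493×10^6 Pa.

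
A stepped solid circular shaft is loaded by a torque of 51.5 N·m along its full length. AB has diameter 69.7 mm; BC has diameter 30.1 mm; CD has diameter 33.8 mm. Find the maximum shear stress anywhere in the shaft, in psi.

Under the same torque, τ_max = 16T/(πd³) is largest where d is smallest — segment BC (d = 30.1 mm).
τ_max = 16·51.50/(π·(0.0301)³) = 9.618×10^6 Pa.

1390 psi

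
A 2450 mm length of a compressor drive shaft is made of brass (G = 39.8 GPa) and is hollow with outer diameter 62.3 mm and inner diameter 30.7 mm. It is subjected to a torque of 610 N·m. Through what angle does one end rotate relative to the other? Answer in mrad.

27.0 mrad

J = π(d_o⁴ − d_i⁴)/32 = π(0.0623⁴ − 0.0307⁴)/32 = 1.392×10^-6 m⁴.
θ = T·L/(G·J) = 610.0 × 2.45 / (39.8×10⁹ × 1.392×10^-6) = 0.02698 rad.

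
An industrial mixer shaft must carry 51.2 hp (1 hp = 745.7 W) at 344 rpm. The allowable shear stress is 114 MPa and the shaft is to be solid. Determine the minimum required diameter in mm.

36.2 mm

ω = 2π·344/60 = 36.02 rad/s, so T = P/ω = 51.2×745.7 / 36.02 = 1060 N·m.
For a solid shaft τ_max = 16T/(πd³), so d = (16T/(π τ_allow))^(1/3) = (16·1060/(π·1.14×10^8))^(1/3) = 0.03618 m.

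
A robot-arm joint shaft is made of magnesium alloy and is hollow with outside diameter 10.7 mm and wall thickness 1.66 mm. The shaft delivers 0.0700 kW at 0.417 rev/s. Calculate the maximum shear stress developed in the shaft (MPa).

144 MPa

ω = 2π·0.417 = 2.620 rad/s, so T = P/ω = 0.0700×10³ / 2.620 = 26.72 N·m.
J = π(d_o⁴ − d_i⁴)/32 = π(0.0107⁴ − 0.00738⁴)/32 = 9.956×10^-10 m⁴.
τ_max = T·r/J = 26.72 × 0.00535 / 9.956×10^-10 = 1.436×10^8 Pa.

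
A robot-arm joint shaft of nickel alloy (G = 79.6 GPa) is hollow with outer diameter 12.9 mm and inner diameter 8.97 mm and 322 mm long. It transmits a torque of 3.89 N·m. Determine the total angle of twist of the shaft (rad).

0.00755 rad

J = π(d_o⁴ − d_i⁴)/32 = π(0.0129⁴ − 0.00897⁴)/32 = 2.083×10^-9 m⁴.
θ = T·L/(G·J) = 3.890 × 0.322 / (79.6×10⁹ × 2.083×10^-9) = 7.554×10^-3 rad.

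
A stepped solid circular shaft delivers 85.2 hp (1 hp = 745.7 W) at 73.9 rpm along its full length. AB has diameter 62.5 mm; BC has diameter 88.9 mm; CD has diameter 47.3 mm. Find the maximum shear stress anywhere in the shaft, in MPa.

ω = 2π·73.9/60 = 7.739 rad/s, so T = P/ω = 85.2×745.7 / 7.739 = 8210 N·m.
Under the same torque, τ_max = 16T/(πd³) is largest where d is smallest — segment CD (d = 47.3 mm).
τ_max = 16·8210/(π·(0.0473)³) = 3.951×10^8 Pa.

395 MPa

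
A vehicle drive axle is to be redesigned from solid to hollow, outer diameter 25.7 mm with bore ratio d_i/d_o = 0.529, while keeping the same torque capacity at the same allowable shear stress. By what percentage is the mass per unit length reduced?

Equal τ_max and T ⇒ the solid shaft needs d_s³ = d_o³(1−k⁴), so d_s = 25.7·(1−0.529⁴)^(1/3) = 25.01 mm.
Area ratio A_h/A_s = d_o²(1−k²)/d_s² = (1−k²)/(1−k⁴)^(2/3) = 0.7604.
Mass saving = 1 − 0.7604 = 24.0 %.

24.0 %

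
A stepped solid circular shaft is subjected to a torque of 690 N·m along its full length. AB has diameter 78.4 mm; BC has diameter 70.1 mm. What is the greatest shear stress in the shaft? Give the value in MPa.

10.2 MPa

Under the same torque, τ_max = 16T/(πd³) is largest where d is smallest — segment BC (d = 70.1 mm).
τ_max = 16·690.0/(π·(0.0701)³) = 1.020×10^7 Pa.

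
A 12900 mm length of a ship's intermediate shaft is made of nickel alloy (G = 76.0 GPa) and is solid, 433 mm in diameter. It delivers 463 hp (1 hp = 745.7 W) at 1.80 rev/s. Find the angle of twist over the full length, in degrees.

ω = 2π·1.80 = 11.31 rad/s, so T = P/ω = 463×745.7 / 11.31 = 30530 N·m.
J = πd⁴/32 = π(0.433)⁴/32 = 3.451×10^-3 m⁴.
θ = T·L/(G·J) = 30530 × 12.9 / (76.0×10⁹ × 3.451×10^-3) = 1.501×10^-3 rad.

0.0860°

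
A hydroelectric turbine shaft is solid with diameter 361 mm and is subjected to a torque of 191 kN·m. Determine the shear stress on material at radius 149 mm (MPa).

J = πd⁴/32 = π(0.361)⁴/32 = 1.667×10^-3 m⁴.
Shear stress varies linearly with radius: τ = T·r/J = 191000 × 0.149 / 1.667×10^-3 = 1.707×10^7 Pa.

17.1 MPa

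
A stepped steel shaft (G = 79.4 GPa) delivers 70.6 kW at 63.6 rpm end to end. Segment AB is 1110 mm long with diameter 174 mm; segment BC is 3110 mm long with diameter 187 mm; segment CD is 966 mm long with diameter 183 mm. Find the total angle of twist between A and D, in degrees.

0.360°

ω = 2π·63.6/60 = 6.660 rad/s, so T = P/ω = 70.6×10³ / 6.660 = 10600 N·m.
J_AB = π(0.174)⁴/32 = 9.00×10^-5 m⁴; J_BC = π(0.187)⁴/32 = 1.20×10^-4 m⁴; J_CD = π(0.183)⁴/32 = 1.10×10^-4 m⁴.
θ = (T/G)·Σ L_i/J_i = (10600/79.4×10⁹)·(1.11/9.00×10^-5 + 3.11/1.20×10^-4 + 0.966/1.10×10^-4) = 6.277×10^-3 rad.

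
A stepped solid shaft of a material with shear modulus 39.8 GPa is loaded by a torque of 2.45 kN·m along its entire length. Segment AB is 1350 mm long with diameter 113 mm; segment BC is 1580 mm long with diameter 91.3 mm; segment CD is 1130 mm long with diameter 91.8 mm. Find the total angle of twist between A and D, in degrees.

J_AB = π(0.113)⁴/32 = 1.60×10^-5 m⁴; J_BC = π(0.0913)⁴/32 = 6.82×10^-6 m⁴; J_CD = π(0.0918)⁴/32 = 6.97×10^-6 m⁴.
θ = (T/G)·Σ L_i/J_i = (2450/39.8×10⁹)·(1.35/1.60×10^-5 + 1.58/6.82×10^-6 + 1.13/6.97×10^-6) = 0.02943 rad.

1.69°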